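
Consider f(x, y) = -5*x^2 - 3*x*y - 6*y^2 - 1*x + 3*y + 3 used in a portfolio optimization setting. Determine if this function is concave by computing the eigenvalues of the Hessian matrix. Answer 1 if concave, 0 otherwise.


The Hessian of f(x,y) = -5*x^2 - 3*x*y - 6*y^2 - 1*x + 3*y + 3 is:
H = [[-10, -3], [-3, -12]]
Trace = -10 - 12 = -22
Determinant = -10*-12 - (-3)^2 = 111
Discriminant = (-22)^2 - 4*111 = 40.0
Eigenvalues: lambda_1 = -14.1623, lambda_2 = -7.8377
The function is concave.

1


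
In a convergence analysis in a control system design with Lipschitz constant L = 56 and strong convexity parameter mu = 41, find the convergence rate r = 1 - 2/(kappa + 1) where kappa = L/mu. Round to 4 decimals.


Step 1: Compute the condition number.
kappa = L/mu = 56/41 = 1.3659
Step 2: Compute the convergence rate.
r = 1 - 2/(kappa + 1) = 1 - 2*mu/(L + mu) = (L - mu)/(L + mu) = 15/97 = 0.1546


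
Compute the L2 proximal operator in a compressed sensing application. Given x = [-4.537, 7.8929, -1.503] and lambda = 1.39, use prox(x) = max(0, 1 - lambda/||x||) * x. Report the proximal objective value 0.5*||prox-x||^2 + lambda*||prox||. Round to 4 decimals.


Step 1: Compute ||x||.
||x|| = 9.2272
Step 2: Compute scaling factor.
scale = max(0, 1 - 1.39/9.2272) = 0.8494
Step 3: prox(x) = [-3.8535, 6.7039, -1.2766]
||prox(x)|| = 7.8372
Step 4: Proximal objective.
0.5*||prox-x||^2 = 0.9661
lambda*||prox|| = 10.8937
Total = 11.8598


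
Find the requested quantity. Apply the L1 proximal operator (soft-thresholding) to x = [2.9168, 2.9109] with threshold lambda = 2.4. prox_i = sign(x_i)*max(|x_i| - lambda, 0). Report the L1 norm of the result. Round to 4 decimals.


Soft-thresholding with lambda = 2.4:
prox(2.9168) = sign(2.9168)*max(|2.9168| - 2.4, 0) = 0.5168
prox(2.9109) = sign(2.9109)*max(|2.9109| - 2.4, 0) = 0.5109
prox(x) = [0.5168, 0.5109]
||prox(x)||_1 = 0.5168 + 0.5109 = 1.0277


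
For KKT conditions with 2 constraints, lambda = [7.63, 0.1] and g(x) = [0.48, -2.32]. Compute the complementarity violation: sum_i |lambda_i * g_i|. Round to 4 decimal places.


KKT complementary slackness check:
lambda_1 * g_1 = 7.63 * 0.48 = 3.6624
lambda_2 * g_2 = 0.1 * -2.32 = -0.232
Total violation = 3.6624 + 0.232 = 3.8944


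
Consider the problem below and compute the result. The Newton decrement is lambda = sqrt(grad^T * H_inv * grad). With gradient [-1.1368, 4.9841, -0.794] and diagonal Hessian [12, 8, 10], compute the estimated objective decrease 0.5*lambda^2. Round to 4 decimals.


Step 1: H is diagonal, so H^(-1) * g = [-0.0947, 0.623, -0.0794].
Step 2: g^T H^(-1) g = sum_i g_i^2 / H_ii
  = (-1.1368)^2/12 + (4.9841)^2/8 + (-0.794)^2/10
  = 0.1077 + 3.1052 + 0.063 = 3.2759
Step 3: Objective decrease = 0.5 * g^T H^(-1) g = 1.6379


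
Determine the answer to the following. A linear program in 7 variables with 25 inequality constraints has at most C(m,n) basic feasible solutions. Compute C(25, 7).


Each vertex corresponds to some choice of n active constraints out of m, so the number of vertices is at most C(m, n) = m! / (n!(m-n)!).
m = 25, n = 7
Numerator: 25 * 24 * 23 * 22 * 21 * 20 * 19
Denominator: 7! = 5040
C(25, 7) = 480700


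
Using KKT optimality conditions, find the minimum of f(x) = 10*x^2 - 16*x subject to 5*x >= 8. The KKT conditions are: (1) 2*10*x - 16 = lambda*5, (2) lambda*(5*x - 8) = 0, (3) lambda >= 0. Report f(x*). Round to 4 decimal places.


Step 1: Try lambda = 0 (constraint inactive).
x_unc = 16/(2*10) = 0.8
Check: 5*0.8 = 4.0 < 8 -- violated!
Step 2: Constraint must be active: 5*x = 8
x* = 8/5 = 1.6
lambda = (2*10*1.6 - 16)/5 = 3.2
Step 3: Compute optimal value.
f(x*) = 10*1.6^2 - 16*1.6 = 0.0


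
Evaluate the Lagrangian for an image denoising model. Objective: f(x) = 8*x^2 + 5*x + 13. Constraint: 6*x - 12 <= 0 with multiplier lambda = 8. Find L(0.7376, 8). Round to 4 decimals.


Step 1: Evaluate f(x).
f(0.7376) = 8*0.7376^2 + 5*0.7376 + 13 = 21.0404
Step 2: Evaluate g(x).
g(0.7376) = 6*0.7376 - 12 = -7.5744
Step 3: Compute Lagrangian.
L = 21.0404 + 8*-7.5744 = -39.5548


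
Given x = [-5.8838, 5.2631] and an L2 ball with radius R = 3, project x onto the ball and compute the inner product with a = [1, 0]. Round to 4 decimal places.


Step 1: Compute ||x|| (intermediates to 6 decimals).
||x|| = sqrt((-5.8838)^2 + 5.2631^2) = 7.894259
Step 2: Project.
Since ||x|| > R, scale = R/||x|| = 3/7.894259 = 0.380023, proj(x) = scale * x
proj(x) = [-2.235979, 2.000099]
Step 3: Dot product.
a^T * proj(x) = 1*(-2.235979) + 0*2.000099 = -2.236


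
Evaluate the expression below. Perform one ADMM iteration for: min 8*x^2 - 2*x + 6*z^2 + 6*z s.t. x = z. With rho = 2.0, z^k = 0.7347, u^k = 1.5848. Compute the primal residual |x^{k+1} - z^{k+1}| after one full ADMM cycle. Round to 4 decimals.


ADMM iteration with rho = 2.0, z^k = 0.7347, u^k = 1.5848
Step 1: x-update.
Minimize 8*x^2 - 2*x + (2.0/2)*(x - 0.7347 + 1.5848)^2
FOC: (2*8 + 2.0)*x = 2 + 2.0*(0.7347 - 1.5848)
x^{k+1} = 0.0167
Step 2: z-update.
Minimize 6*z^2 + 6*z + (2.0/2)*(0.0167 - z + 1.5848)^2
FOC: (2*6 + 2.0)*z = -6 + 2.0*(0.0167 + 1.5848)
z^{k+1} = -0.1998
Step 3: u-update.
u^{k+1} = 1.5848 + 0.0167 + 0.1998 = 1.8012
Step 4: Primal residual = |0.0167 + 0.1998| = 0.2164


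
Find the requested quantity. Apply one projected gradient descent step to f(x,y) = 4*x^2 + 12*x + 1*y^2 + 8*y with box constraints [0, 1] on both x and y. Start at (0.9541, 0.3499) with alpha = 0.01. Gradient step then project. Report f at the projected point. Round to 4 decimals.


Step 1: Compute gradient at (0.9541, 0.3499).
grad_x = 2*4*0.9541 + 12 = 19.6328
grad_y = 2*1*0.3499 + 8 = 8.6998
Step 2: Gradient step.
x_raw = 0.9541 - 0.01*19.6328 = 0.7578
y_raw = 0.3499 - 0.01*8.6998 = 0.2629
Step 3: Project onto [0, 1].
x_proj = clip(0.7578) = 0.7578
y_proj = clip(0.2629) = 0.2629
Step 4: Evaluate f.
f(0.7578, 0.2629) = 13.5625


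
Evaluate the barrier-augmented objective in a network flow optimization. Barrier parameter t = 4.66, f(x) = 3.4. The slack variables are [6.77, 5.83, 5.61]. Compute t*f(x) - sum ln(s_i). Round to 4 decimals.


Step 1: Compute log-barrier.
ln values: [1.9125, 1.763, 1.7246]
phi = -(1.9125 + 1.763 + 1.7246) = -5.4001
Step 2: Compute augmented objective.
t*f(x) = 4.66*3.4 = 15.844
Total = 15.844 - 5.4001 = 10.4439


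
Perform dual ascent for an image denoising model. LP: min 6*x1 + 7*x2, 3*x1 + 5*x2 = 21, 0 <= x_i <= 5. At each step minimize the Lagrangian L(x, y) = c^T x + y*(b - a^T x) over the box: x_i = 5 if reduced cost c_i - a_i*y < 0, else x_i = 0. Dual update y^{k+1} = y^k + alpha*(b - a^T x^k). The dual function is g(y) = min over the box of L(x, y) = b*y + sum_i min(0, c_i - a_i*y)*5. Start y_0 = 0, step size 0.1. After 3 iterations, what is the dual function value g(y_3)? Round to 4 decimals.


Dual ascent for LP: min 6*x1 + 7*x2, 3*x1 + 5*x2 = 21, 0 <= x_i <= 5
Step 1: y^k = 0.0, reduced costs: (6.0, 7.0)
  x^k = (0.0, 0.0), subgradient = b - a^T x = 21.0
  y^{k+1} = 0.0 + 0.1*21.0 = 2.1
Step 2: y^k = 2.1, reduced costs: (-0.3, -3.5)
  x^k = (5.0, 5.0), subgradient = b - a^T x = -19.0
  y^{k+1} = 2.1 + 0.1*-19.0 = 0.2
Step 3: y^k = 0.2, reduced costs: (5.4, 6.0)
  x^k = (0.0, 0.0), subgradient = b - a^T x = 21.0
  y^{k+1} = 0.2 + 0.1*21.0 = 2.3
Dual objective at y_3 = 2.3: reduced costs (-0.9, -4.5), box minimizer x = (5.0, 5.0)
g(y_3) = b*y + (c1 - a1*y)*x1 + (c2 - a2*y)*x2 = 21*2.3 + (-0.9)*5.0 + (-4.5)*5.0 = 48.3 - 4.5 - 22.5 = 21.3


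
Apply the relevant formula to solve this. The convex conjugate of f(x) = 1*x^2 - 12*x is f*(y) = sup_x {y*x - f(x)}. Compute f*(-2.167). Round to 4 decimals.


f*(y) = sup_x {y*x - a*x^2 - b*x} = sup_x {(y-b)*x - a*x^2}
FOC: (y - b) - 2a*x = 0 => x* = (y - b)/(2a)
x* = (-2.167 + 12)/(2*1) = 4.9165
f*(-2.167) = (y-b)^2/(4a) = (-2.167 + 12)^2/(4*1)
= 96.6879/4 = 24.172


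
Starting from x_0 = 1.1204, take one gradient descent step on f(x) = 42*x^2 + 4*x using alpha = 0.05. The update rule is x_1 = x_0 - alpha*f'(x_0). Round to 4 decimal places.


We compute the gradient at x_0 and apply the update.
f'(x) = 84*x + 4
f'(1.1204) = 84*1.1204 + 4 = 98.1136
x_1 = 1.1204 - 0.05*98.1136 = -3.7853


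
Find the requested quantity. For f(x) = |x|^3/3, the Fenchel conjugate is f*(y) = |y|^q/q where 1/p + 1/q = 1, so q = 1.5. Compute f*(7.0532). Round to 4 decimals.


The conjugate exponent q satisfies 1/p + 1/q = 1.
p = 3, so q = 3/(3 - 1) = 1.5
|y|^q = 7.0532^1.5 = 18.7318
f*(7.0532) = 18.7318 / 1.5 = 12.4879


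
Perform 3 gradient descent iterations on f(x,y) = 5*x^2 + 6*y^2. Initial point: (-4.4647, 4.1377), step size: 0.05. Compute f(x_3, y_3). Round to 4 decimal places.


Gradient descent on f(x,y) = 5*x^2 + 6*y^2.
Starting point: (-4.4647, 4.1377), alpha = 0.05
Step 1: grad_x = 2*5*-4.4647 = -44.647, grad_y = 2*6*4.1377 = 49.6524
  x_1 = -4.4647 - 0.05*-44.647 = -2.2324
  y_1 = 4.1377 - 0.05*49.6524 = 1.6551
Step 2: grad_x = 2*5*-2.2324 = -22.3235, grad_y = 2*6*1.6551 = 19.861
  x_2 = -2.2324 - 0.05*-22.3235 = -1.1162
  y_2 = 1.6551 - 0.05*19.861 = 0.662
Step 3: grad_x = 2*5*-1.1162 = -11.1618, grad_y = 2*6*0.662 = 7.9444
  x_3 = -1.1162 - 0.05*-11.1618 = -0.5581
  y_3 = 0.662 - 0.05*7.9444 = 0.2648
f(-0.5581, 0.2648) = 5*(-0.5581)^2 + 6*0.2648^2 = 1.9781


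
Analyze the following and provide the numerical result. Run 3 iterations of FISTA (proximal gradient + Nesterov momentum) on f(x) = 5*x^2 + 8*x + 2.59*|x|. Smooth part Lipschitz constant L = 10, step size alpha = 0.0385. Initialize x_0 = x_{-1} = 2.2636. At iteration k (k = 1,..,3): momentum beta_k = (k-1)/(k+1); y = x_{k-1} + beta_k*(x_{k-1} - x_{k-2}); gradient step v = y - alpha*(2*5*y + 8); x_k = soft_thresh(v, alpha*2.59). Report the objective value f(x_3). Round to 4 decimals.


FISTA on f(x) = 5*x^2 + 8*x + 2.59*|x|
L = 10, alpha = 0.0385
Iteration 1: beta = 0.0, y = 2.2636 + 0.0*(2.2636 - 2.2636) = 2.2636
  grad(y) = 30.636, v = y - alpha*grad = 1.0841
  prox(v) = soft_thresh(1.0841, 0.0997) = 0.9844
Iteration 2: beta = 0.3333, y = 0.9844 + 0.3333*(0.9844 - 2.2636) = 0.558
  grad(y) = 13.58, v = y - alpha*grad = 0.0352
  prox(v) = soft_thresh(0.0352, 0.0997) = 0.0
Iteration 3: beta = 0.5, y = 0.0 + 0.5*(0.0 - 0.9844) = -0.4922
  grad(y) = 3.078, v = y - alpha*grad = -0.6107
  prox(v) = soft_thresh(-0.6107, 0.0997) = -0.511
f(x_3) = 5*(-0.511)^2 + 8*(-0.511) + 2.59*|-0.511| = -1.4589


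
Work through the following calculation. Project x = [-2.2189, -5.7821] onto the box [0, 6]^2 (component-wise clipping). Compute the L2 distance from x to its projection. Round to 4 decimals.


Project each component onto [0, 6].
clip(-2.2189) = 0.0, clip(-5.7821) = 0.0
Projection = [0.0, 0.0]
Squared diffs: [4.9235, 33.4327]
Distance = sqrt(38.3562) = 6.1932


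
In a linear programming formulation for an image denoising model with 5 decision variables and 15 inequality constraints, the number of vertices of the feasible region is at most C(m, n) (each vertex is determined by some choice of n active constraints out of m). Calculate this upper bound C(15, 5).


Each vertex corresponds to some choice of n active constraints out of m, so the number of vertices is at most C(m, n) = m! / (n!(m-n)!).
m = 15, n = 5
Numerator: 15 * 14 * 13 * 12 * 11
Denominator: 5! = 120
C(15, 5) = 3003


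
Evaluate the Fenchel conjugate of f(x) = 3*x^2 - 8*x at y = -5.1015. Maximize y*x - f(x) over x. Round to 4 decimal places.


f*(y) = sup_x {y*x - a*x^2 - b*x} = sup_x {(y-b)*x - a*x^2}
FOC: (y - b) - 2a*x = 0 => x* = (y - b)/(2a)
x* = (-5.1015 + 8)/(2*3) = 0.4831
f*(-5.1015) = (y-b)^2/(4a) = (-5.1015 + 8)^2/(4*3)
= 8.4013/12 = 0.7001


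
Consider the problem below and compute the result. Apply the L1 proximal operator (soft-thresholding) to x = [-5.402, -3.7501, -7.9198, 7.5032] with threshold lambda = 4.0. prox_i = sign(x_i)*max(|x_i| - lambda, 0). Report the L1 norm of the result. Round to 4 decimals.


Soft-thresholding with lambda = 4.0:
prox(-5.402) = sign(-5.402)*max(|-5.402| - 4.0, 0) = -1.402
prox(-3.7501) = sign(-3.7501)*max(|-3.7501| - 4.0, 0) = 0.0
prox(-7.9198) = sign(-7.9198)*max(|-7.9198| - 4.0, 0) = -3.9198
prox(7.5032) = sign(7.5032)*max(|7.5032| - 4.0, 0) = 3.5032
prox(x) = [-1.402, 0.0, -3.9198, 3.5032]
||prox(x)||_1 = 1.402 + 0.0 + 3.9198 + 3.5032 = 8.825


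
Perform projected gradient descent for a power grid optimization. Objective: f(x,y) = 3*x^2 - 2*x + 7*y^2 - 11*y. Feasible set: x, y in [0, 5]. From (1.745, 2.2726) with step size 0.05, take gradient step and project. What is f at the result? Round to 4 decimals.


Step 1: Compute gradient at (1.745, 2.2726).
grad_x = 2*3*1.745 - 2 = 8.47
grad_y = 2*7*2.2726 - 11 = 20.8164
Step 2: Gradient step.
x_raw = 1.745 - 0.05*8.47 = 1.3215
y_raw = 2.2726 - 0.05*20.8164 = 1.2318
Step 3: Project onto [0, 5].
x_proj = clip(1.3215) = 1.3215
y_proj = clip(1.2318) = 1.2318
Step 4: Evaluate f.
f(1.3215, 1.2318) = -0.3325


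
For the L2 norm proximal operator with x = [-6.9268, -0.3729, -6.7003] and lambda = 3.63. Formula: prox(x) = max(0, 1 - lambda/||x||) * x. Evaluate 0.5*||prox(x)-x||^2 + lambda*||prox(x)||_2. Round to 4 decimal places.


Step 1: Compute ||x||.
||x|| = 9.6444
Step 2: Compute scaling factor.
scale = max(0, 1 - 3.63/9.6444) = 0.6236
Step 3: prox(x) = [-4.3197, -0.2325, -4.1784]
||prox(x)|| = 6.0144
Step 4: Proximal objective.
0.5*||prox-x||^2 = 6.5885
lambda*||prox|| = 21.8323
Total = 28.4206


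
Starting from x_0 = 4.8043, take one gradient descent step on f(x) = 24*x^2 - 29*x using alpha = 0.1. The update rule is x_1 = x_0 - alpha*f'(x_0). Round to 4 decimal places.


We compute the gradient at x_0 and apply the update.
f'(x) = 48*x - 29
f'(4.8043) = 48*4.8043 - 29 = 201.6064
x_1 = 4.8043 - 0.1*201.6064 = -15.3563


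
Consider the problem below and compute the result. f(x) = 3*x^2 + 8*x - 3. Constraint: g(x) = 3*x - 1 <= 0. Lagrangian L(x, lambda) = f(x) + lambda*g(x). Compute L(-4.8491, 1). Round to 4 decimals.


Step 1: Evaluate f(x).
f(-4.8491) = 3*(-4.8491)^2 + 8*(-4.8491) - 3 = 28.7485
Step 2: Evaluate g(x).
g(-4.8491) = 3*-4.8491 - 1 = -15.5473
Step 3: Compute Lagrangian.
L = 28.7485 + 1*-15.5473 = 13.2012


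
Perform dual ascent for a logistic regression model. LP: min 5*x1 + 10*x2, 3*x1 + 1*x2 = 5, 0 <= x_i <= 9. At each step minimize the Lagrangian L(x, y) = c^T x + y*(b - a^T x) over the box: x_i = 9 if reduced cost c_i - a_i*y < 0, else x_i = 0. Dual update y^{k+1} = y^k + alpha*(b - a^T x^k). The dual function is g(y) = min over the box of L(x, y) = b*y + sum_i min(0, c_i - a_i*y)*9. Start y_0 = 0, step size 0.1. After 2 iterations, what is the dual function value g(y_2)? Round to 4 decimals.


Dual ascent for LP: min 5*x1 + 10*x2, 3*x1 + 1*x2 = 5, 0 <= x_i <= 9
Step 1: y^k = 0.0, reduced costs: (5.0, 10.0)
  x^k = (0.0, 0.0), subgradient = b - a^T x = 5.0
  y^{k+1} = 0.0 + 0.1*5.0 = 0.5
Step 2: y^k = 0.5, reduced costs: (3.5, 9.5)
  x^k = (0.0, 0.0), subgradient = b - a^T x = 5.0
  y^{k+1} = 0.5 + 0.1*5.0 = 1.0
Dual objective at y_2 = 1.0: reduced costs (2.0, 9.0), box minimizer x = (0.0, 0.0)
g(y_2) = b*y + (c1 - a1*y)*x1 + (c2 - a2*y)*x2 = 5*1.0 + 2.0*0.0 + 9.0*0.0 = 5.0 + 0.0 + 0.0 = 5.0


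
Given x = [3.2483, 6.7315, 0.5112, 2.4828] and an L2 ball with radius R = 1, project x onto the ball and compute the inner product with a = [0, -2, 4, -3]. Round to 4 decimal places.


Step 1: Compute ||x|| (intermediates to 6 decimals).
||x|| = sqrt(3.2483^2 + 6.7315^2 + 0.5112^2 + 2.4828^2) = 7.892412
Step 2: Project.
Since ||x|| > R, scale = R/||x|| = 1/7.892412 = 0.126704, proj(x) = scale * x
proj(x) = [0.411573, 0.852908, 0.064771, 0.314581]
Step 3: Dot product.
a^T * proj(x) = 0*0.411573 - 2*0.852908 + 4*0.064771 - 3*0.314581 = -2.3905


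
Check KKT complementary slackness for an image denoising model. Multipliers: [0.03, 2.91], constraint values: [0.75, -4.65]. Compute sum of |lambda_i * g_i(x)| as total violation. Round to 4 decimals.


KKT complementary slackness check:
lambda_1 * g_1 = 0.03 * 0.75 = 0.0225
lambda_2 * g_2 = 2.91 * -4.65 = -13.5315
Total violation = 0.0225 + 13.5315 = 13.554


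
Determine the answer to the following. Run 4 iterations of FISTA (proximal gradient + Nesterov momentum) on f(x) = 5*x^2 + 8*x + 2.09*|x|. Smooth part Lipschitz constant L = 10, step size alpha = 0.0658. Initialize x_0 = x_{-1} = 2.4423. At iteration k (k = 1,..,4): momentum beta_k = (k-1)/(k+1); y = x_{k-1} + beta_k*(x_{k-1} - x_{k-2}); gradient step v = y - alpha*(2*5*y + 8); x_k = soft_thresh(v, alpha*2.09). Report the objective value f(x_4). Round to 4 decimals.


FISTA on f(x) = 5*x^2 + 8*x + 2.09*|x|
L = 10, alpha = 0.0658
Iteration 1: beta = 0.0, y = 2.4423 + 0.0*(2.4423 - 2.4423) = 2.4423
  grad(y) = 32.423, v = y - alpha*grad = 0.3089
  prox(v) = soft_thresh(0.3089, 0.1375) = 0.1713
Iteration 2: beta = 0.3333, y = 0.1713 + 0.3333*(0.1713 - 2.4423) = -0.5856
  grad(y) = 2.1436, v = y - alpha*grad = -0.7267
  prox(v) = soft_thresh(-0.7267, 0.1375) = -0.5892
Iteration 3: beta = 0.5, y = -0.5892 + 0.5*(-0.5892 - 0.1713) = -0.9694
  grad(y) = -1.6942, v = y - alpha*grad = -0.8579
  prox(v) = soft_thresh(-0.8579, 0.1375) = -0.7204
Iteration 4: beta = 0.6, y = -0.7204 + 0.6*(-0.7204 + 0.5892) = -0.7992
  grad(y) = 0.0083, v = y - alpha*grad = -0.7997
  prox(v) = soft_thresh(-0.7997, 0.1375) = -0.6622
f(x_4) = 5*(-0.6622)^2 + 8*(-0.6622) + 2.09*|-0.6622| = -1.7211


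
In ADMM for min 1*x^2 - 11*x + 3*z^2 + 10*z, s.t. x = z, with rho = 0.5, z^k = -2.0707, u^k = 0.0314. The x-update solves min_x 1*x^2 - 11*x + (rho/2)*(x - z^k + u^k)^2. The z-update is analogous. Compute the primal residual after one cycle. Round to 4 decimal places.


ADMM iteration with rho = 0.5, z^k = -2.0707, u^k = 0.0314
Step 1: x-update.
Minimize 1*x^2 - 11*x + (0.5/2)*(x + 2.0707 + 0.0314)^2
FOC: (2*1 + 0.5)*x = 11 + 0.5*(-2.0707 - 0.0314)
x^{k+1} = 3.9796
Step 2: z-update.
Minimize 3*z^2 + 10*z + (0.5/2)*(3.9796 - z + 0.0314)^2
FOC: (2*3 + 0.5)*z = -10 + 0.5*(3.9796 + 0.0314)
z^{k+1} = -1.2299
Step 3: u-update.
u^{k+1} = 0.0314 + 3.9796 + 1.2299 = 5.2409
Step 4: Primal residual = |3.9796 + 1.2299| = 5.2095


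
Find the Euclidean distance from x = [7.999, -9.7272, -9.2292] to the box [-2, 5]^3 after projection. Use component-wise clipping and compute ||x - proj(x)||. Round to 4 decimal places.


Project each component onto [-2, 5].
clip(7.999) = 5.0, clip(-9.7272) = -2.0, clip(-9.2292) = -2.0
Projection = [5.0, -2.0, -2.0]
Squared diffs: [8.994, 59.7096, 52.2613]
Distance = sqrt(120.9649) = 10.9984


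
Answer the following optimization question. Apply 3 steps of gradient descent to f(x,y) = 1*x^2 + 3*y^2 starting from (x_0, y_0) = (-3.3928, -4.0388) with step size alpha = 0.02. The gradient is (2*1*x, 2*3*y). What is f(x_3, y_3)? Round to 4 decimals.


Gradient descent on f(x,y) = 1*x^2 + 3*y^2.
Starting point: (-3.3928, -4.0388), alpha = 0.02
Step 1: grad_x = 2*1*-3.3928 = -6.7856, grad_y = 2*3*-4.0388 = -24.2328
  x_1 = -3.3928 - 0.02*-6.7856 = -3.2571
  y_1 = -4.0388 - 0.02*-24.2328 = -3.5541
Step 2: grad_x = 2*1*-3.2571 = -6.5142, grad_y = 2*3*-3.5541 = -21.3249
  x_2 = -3.2571 - 0.02*-6.5142 = -3.1268
  y_2 = -3.5541 - 0.02*-21.3249 = -3.1276
Step 3: grad_x = 2*1*-3.1268 = -6.2536, grad_y = 2*3*-3.1276 = -18.7659
  x_3 = -3.1268 - 0.02*-6.2536 = -3.0017
  y_3 = -3.1276 - 0.02*-18.7659 = -2.7523
f(-3.0017, -2.7523) = 1*(-3.0017)^2 + 3*(-2.7523)^2 = 31.7363


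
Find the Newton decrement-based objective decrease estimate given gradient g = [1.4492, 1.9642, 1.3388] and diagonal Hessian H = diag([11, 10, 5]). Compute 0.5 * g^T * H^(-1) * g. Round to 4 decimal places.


Step 1: H is diagonal, so H^(-1) * g = [0.1317, 0.1964, 0.2678].
Step 2: g^T H^(-1) g = sum_i g_i^2 / H_ii
  = (1.4492)^2/11 + (1.9642)^2/10 + (1.3388)^2/5
  = 0.1909 + 0.3858 + 0.3585 = 0.9352
Step 3: Objective decrease = 0.5 * g^T H^(-1) g = 0.4676


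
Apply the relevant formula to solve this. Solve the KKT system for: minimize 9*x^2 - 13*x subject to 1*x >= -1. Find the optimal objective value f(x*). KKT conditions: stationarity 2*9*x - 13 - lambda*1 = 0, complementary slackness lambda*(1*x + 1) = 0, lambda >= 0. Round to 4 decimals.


Step 1: Try lambda = 0 (constraint inactive).
Stationarity: 2*9*x - 13 = 0
x* = 13/(2*9) = 13/18 = 0.7222 (rounded; the exact value 13/18 is used below)
Check constraint: 1*0.7222 = 0.7222 >= -1 -- satisfied.
Step 2: Compute optimal value.
f(x*) = 9*(13/18)^2 - 13*(13/18) = -4.6944


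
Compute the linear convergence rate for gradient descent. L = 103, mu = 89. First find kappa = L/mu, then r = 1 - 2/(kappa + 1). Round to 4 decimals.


Step 1: Compute the condition number.
kappa = L/mu = 103/89 = 1.1573
Step 2: Compute the convergence rate.
r = 1 - 2/(kappa + 1) = 1 - 2*mu/(L + mu) = (L - mu)/(L + mu) = 14/192 = 0.0729


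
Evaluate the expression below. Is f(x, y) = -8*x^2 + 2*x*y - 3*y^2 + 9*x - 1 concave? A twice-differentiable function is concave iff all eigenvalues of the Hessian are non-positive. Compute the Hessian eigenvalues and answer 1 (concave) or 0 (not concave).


The Hessian of f(x,y) = -8*x^2 + 2*x*y - 3*y^2 + 9*x - 1 is:
H = [[-16, 2], [2, -6]]
Trace = -16 - 6 = -22
Determinant = -16*-6 - (2)^2 = 92
Discriminant = (-22)^2 - 4*92 = 116.0
Eigenvalues: lambda_1 = -16.3852, lambda_2 = -5.6148
The function is concave.

1


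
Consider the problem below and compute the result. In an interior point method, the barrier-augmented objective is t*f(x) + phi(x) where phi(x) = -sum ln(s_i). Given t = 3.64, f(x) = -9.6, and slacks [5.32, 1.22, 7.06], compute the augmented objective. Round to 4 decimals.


Step 1: Compute log-barrier.
ln values: [1.6715, 0.1989, 1.9544]
phi = -(1.6715 + 0.1989 + 1.9544) = -3.8248
Step 2: Compute augmented objective.
t*f(x) = 3.64*-9.6 = -34.944
Total = -34.944 - 3.8248 = -38.7688


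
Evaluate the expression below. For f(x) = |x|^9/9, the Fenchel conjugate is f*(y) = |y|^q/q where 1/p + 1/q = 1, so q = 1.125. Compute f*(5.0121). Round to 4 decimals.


The conjugate exponent q satisfies 1/p + 1/q = 1.
p = 9, so q = 9/(9 - 1) = 1.125
|y|^q = 5.0121^1.125 = 6.1309
f*(5.0121) = 6.1309 / 1.125 = 5.4497


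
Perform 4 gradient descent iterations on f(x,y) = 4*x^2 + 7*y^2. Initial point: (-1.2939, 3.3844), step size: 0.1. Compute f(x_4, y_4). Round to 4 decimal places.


Gradient descent on f(x,y) = 4*x^2 + 7*y^2.
Starting point: (-1.2939, 3.3844), alpha = 0.1
Step 1: grad_x = 2*4*-1.2939 = -10.3512, grad_y = 2*7*3.3844 = 47.3816
  x_1 = -1.2939 - 0.1*-10.3512 = -0.2588
  y_1 = 3.3844 - 0.1*47.3816 = -1.3538
Step 2: grad_x = 2*4*-0.2588 = -2.0702, grad_y = 2*7*-1.3538 = -18.9526
  x_2 = -0.2588 - 0.1*-2.0702 = -0.0518
  y_2 = -1.3538 - 0.1*-18.9526 = 0.5415
Step 3: grad_x = 2*4*-0.0518 = -0.414, grad_y = 2*7*0.5415 = 7.5811
  x_3 = -0.0518 - 0.1*-0.414 = -0.0104
  y_3 = 0.5415 - 0.1*7.5811 = -0.2166
Step 4: grad_x = 2*4*-0.0104 = -0.0828, grad_y = 2*7*-0.2166 = -3.0324
  x_4 = -0.0104 - 0.1*-0.0828 = -0.0021
  y_4 = -0.2166 - 0.1*-3.0324 = 0.0866
f(-0.0021, 0.0866) = 4*(-0.0021)^2 + 7*0.0866^2 = 0.0526


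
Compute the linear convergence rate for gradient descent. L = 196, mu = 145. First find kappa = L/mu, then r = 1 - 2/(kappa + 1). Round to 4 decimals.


Step 1: Compute the condition number.
kappa = L/mu = 196/145 = 1.3517
Step 2: Compute the convergence rate.
r = 1 - 2/(kappa + 1) = 1 - 2*mu/(L + mu) = (L - mu)/(L + mu) = 51/341 = 0.1496


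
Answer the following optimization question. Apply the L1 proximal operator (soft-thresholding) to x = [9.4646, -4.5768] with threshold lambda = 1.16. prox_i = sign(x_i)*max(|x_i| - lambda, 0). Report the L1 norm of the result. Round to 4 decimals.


Soft-thresholding with lambda = 1.16:
prox(9.4646) = sign(9.4646)*max(|9.4646| - 1.16, 0) = 8.3046
prox(-4.5768) = sign(-4.5768)*max(|-4.5768| - 1.16, 0) = -3.4168
prox(x) = [8.3046, -3.4168]
||prox(x)||_1 = 8.3046 + 3.4168 = 11.7214


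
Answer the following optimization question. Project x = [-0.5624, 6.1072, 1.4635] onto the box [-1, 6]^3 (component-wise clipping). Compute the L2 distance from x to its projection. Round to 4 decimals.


Project each component onto [-1, 6].
clip(-0.5624) = -0.5624, clip(6.1072) = 6.0, clip(1.4635) = 1.4635
Projection = [-0.5624, 6.0, 1.4635]
Squared diffs: [0.0, 0.0115, 0.0]
Distance = sqrt(0.0115) = 0.1072


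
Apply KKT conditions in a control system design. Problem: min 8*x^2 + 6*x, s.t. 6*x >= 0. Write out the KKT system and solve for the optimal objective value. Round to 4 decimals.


Step 1: Try lambda = 0 (constraint inactive).
x_unc = -6/(2*8) = -0.375
Check: 6*-0.375 = -2.25 < 0 -- violated!
Step 2: Constraint must be active: 6*x = 0
x* = 0/6 = 0.0
lambda = (2*8*0.0 + 6)/6 = 1.0
Step 3: Compute optimal value.
f(x*) = 8*0.0^2 + 6*0.0 = 0.0


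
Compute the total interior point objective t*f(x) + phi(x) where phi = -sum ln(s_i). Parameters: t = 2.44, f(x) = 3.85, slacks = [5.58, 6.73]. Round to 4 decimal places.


Step 1: Compute log-barrier.
ln values: [1.7192, 1.9066]
phi = -(1.7192 + 1.9066) = -3.6258
Step 2: Compute augmented objective.
t*f(x) = 2.44*3.85 = 9.394
Total = 9.394 - 3.6258 = 5.7682


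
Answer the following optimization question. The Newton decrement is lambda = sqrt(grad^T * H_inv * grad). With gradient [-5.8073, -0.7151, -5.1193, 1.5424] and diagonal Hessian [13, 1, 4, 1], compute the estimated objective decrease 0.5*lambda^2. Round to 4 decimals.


Step 1: H is diagonal, so H^(-1) * g = [-0.4467, -0.7151, -1.2798, 1.5424].
Step 2: g^T H^(-1) g = sum_i g_i^2 / H_ii
  = (-5.8073)^2/13 + (-0.7151)^2/1 + (-5.1193)^2/4 + (1.5424)^2/1
  = 2.5942 + 0.5114 + 6.5518 + 2.379 = 12.0364
Step 3: Objective decrease = 0.5 * g^T H^(-1) g = 6.0182


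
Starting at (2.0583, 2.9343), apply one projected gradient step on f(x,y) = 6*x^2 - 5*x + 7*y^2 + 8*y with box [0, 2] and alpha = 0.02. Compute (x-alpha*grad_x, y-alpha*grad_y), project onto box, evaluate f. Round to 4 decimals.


Step 1: Compute gradient at (2.0583, 2.9343).
grad_x = 2*6*2.0583 - 5 = 19.6996
grad_y = 2*7*2.9343 + 8 = 49.0802
Step 2: Gradient step.
x_raw = 2.0583 - 0.02*19.6996 = 1.6643
y_raw = 2.9343 - 0.02*49.0802 = 1.9527
Step 3: Project onto [0, 2].
x_proj = clip(1.6643) = 1.6643
y_proj = clip(1.9527) = 1.9527
Step 4: Evaluate f.
f(1.6643, 1.9527) = 50.6107


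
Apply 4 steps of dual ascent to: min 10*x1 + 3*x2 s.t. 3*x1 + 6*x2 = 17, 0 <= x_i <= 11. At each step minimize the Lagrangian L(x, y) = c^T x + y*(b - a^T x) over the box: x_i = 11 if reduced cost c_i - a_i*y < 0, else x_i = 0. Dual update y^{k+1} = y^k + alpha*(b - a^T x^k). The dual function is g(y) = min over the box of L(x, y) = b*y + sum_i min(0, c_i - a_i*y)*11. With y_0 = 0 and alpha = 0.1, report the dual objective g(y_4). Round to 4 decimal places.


Dual ascent for LP: min 10*x1 + 3*x2, 3*x1 + 6*x2 = 17, 0 <= x_i <= 11
Step 1: y^k = 0.0, reduced costs: (10.0, 3.0)
  x^k = (0.0, 0.0), subgradient = b - a^T x = 17.0
  y^{k+1} = 0.0 + 0.1*17.0 = 1.7
Step 2: y^k = 1.7, reduced costs: (4.9, -7.2)
  x^k = (0.0, 11.0), subgradient = b - a^T x = -49.0
  y^{k+1} = 1.7 + 0.1*-49.0 = -3.2
Step 3: y^k = -3.2, reduced costs: (19.6, 22.2)
  x^k = (0.0, 0.0), subgradient = b - a^T x = 17.0
  y^{k+1} = -3.2 + 0.1*17.0 = -1.5
Step 4: y^k = -1.5, reduced costs: (14.5, 12.0)
  x^k = (0.0, 0.0), subgradient = b - a^T x = 17.0
  y^{k+1} = -1.5 + 0.1*17.0 = 0.2
Dual objective at y_4 = 0.2: reduced costs (9.4, 1.8), box minimizer x = (0.0, 0.0)
g(y_4) = b*y + (c1 - a1*y)*x1 + (c2 - a2*y)*x2 = 17*0.2 + 9.4*0.0 + 1.8*0.0 = 3.4 + 0.0 + 0.0 = 3.4


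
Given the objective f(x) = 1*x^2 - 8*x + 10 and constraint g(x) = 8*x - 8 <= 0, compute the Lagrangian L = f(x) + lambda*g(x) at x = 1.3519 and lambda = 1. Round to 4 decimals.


Step 1: Evaluate f(x).
f(1.3519) = 1*1.3519^2 - 8*1.3519 + 10 = 1.0124
Step 2: Evaluate g(x).
g(1.3519) = 8*1.3519 - 8 = 2.8152
Step 3: Compute Lagrangian.
L = 1.0124 + 1*2.8152 = 3.8276


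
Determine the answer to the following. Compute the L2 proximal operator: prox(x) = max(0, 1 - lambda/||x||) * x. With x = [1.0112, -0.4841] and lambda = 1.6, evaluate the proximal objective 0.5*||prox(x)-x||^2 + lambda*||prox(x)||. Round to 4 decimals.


Step 1: Compute ||x||.
||x|| = 1.1211
Step 2: Compute scaling factor.
scale = max(0, 1 - 1.6/1.1211) = 0.0
Step 3: prox(x) = [0.0, -0.0]
||prox(x)|| = 0.0
Step 4: Proximal objective.
0.5*||prox-x||^2 = 0.6284
lambda*||prox|| = 0.0
Total = 0.6284


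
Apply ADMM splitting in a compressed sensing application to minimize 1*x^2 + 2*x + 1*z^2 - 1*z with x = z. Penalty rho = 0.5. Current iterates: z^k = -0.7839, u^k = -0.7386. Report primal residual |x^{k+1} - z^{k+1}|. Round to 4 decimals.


ADMM iteration with rho = 0.5, z^k = -0.7839, u^k = -0.7386
Step 1: x-update.
Minimize 1*x^2 + 2*x + (0.5/2)*(x + 0.7839 - 0.7386)^2
FOC: (2*1 + 0.5)*x = -2 + 0.5*(-0.7839 + 0.7386)
x^{k+1} = -0.8091
Step 2: z-update.
Minimize 1*z^2 - 1*z + (0.5/2)*(-0.8091 - z - 0.7386)^2
FOC: (2*1 + 0.5)*z = 1 + 0.5*(-0.8091 - 0.7386)
z^{k+1} = 0.0905
Step 3: u-update.
u^{k+1} = -0.7386 - 0.8091 - 0.0905 = -1.6381
Step 4: Primal residual = |-0.8091 - 0.0905| = 0.8995


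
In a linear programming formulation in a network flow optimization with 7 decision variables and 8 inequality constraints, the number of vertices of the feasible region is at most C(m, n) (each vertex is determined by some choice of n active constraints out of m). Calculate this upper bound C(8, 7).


Each vertex corresponds to some choice of n active constraints out of m, so the number of vertices is at most C(m, n) = m! / (n!(m-n)!).
m = 8, n = 7
Numerator: 8 * 7 * 6 * 5 * 4 * 3 * 2
Denominator: 7! = 5040
C(8, 7) = 8


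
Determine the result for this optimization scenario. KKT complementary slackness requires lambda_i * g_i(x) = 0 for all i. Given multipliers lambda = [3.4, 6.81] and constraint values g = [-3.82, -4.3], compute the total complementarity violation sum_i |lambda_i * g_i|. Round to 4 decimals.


KKT complementary slackness check:
lambda_1 * g_1 = 3.4 * -3.82 = -12.988
lambda_2 * g_2 = 6.81 * -4.3 = -29.283
Total violation = 12.988 + 29.283 = 42.271


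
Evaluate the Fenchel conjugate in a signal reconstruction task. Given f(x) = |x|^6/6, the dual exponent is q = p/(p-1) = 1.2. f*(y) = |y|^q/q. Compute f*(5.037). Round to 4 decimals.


The conjugate exponent q satisfies 1/p + 1/q = 1.
p = 6, so q = 6/(6 - 1) = 1.2
|y|^q = 5.037^1.2 = 6.96
f*(5.037) = 6.96 / 1.2 = 5.8


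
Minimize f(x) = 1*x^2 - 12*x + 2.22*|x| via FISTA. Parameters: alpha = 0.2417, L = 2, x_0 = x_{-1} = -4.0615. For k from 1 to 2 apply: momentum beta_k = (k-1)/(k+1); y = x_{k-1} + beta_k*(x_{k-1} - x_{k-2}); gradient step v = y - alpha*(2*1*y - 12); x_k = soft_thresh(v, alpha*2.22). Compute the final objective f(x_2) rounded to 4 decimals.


FISTA on f(x) = 1*x^2 - 12*x + 2.22*|x|
L = 2, alpha = 0.2417
Iteration 1: beta = 0.0, y = -4.0615 + 0.0*(-4.0615 + 4.0615) = -4.0615
  grad(y) = -20.123, v = y - alpha*grad = 0.8022
  prox(v) = soft_thresh(0.8022, 0.5366) = 0.2657
Iteration 2: beta = 0.3333, y = 0.2657 + 0.3333*(0.2657 + 4.0615) = 1.708
  grad(y) = -8.5839, v = y - alpha*grad = 3.7828
  prox(v) = soft_thresh(3.7828, 0.5366) = 3.2462
f(x_2) = 1*3.2462^2 - 12*3.2462 + 2.22*|3.2462| = -21.21


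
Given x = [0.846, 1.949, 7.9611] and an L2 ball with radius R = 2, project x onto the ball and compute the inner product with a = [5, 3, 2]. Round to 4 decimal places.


Step 1: Compute ||x|| (intermediates to 6 decimals).
||x|| = sqrt(0.846^2 + 1.949^2 + 7.9611^2) = 8.239747
Step 2: Project.
Since ||x|| > R, scale = R/||x|| = 2/8.239747 = 0.242726, proj(x) = scale * x
proj(x) = [0.205346, 0.473073, 1.932366]
Step 3: Dot product.
a^T * proj(x) = 5*0.205346 + 3*0.473073 + 2*1.932366 = 6.3107


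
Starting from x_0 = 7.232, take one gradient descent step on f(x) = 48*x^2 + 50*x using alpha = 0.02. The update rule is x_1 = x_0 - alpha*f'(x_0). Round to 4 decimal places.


We compute the gradient at x_0 and apply the update.
f'(x) = 96*x + 50
f'(7.232) = 96*7.232 + 50 = 744.272
x_1 = 7.232 - 0.02*744.272 = -7.6534


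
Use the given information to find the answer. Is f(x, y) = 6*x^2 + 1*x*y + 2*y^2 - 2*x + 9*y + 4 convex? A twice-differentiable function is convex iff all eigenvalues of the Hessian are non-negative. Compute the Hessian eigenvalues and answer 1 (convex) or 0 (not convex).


The Hessian of f(x,y) = 6*x^2 + 1*x*y + 2*y^2 - 2*x + 9*y + 4 is:
H = [[12, 1], [1, 4]]
Trace = 12 + 4 = 16
Determinant = 12*4 - (1)^2 = 47
Discriminant = (16)^2 - 4*47 = 68.0
Eigenvalues: lambda_1 = 3.8769, lambda_2 = 12.1231
The function is convex.

1


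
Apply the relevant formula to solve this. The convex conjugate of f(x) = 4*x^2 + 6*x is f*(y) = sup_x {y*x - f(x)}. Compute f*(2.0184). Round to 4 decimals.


f*(y) = sup_x {y*x - a*x^2 - b*x} = sup_x {(y-b)*x - a*x^2}
FOC: (y - b) - 2a*x = 0 => x* = (y - b)/(2a)
x* = (2.0184 - 6)/(2*4) = -0.4977
f*(2.0184) = (y-b)^2/(4a) = (2.0184 - 6)^2/(4*4)
= 15.8531/16 = 0.9908


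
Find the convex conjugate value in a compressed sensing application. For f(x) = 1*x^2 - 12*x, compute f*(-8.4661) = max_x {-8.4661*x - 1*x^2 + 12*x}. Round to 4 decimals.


f*(y) = sup_x {y*x - a*x^2 - b*x} = sup_x {(y-b)*x - a*x^2}
FOC: (y - b) - 2a*x = 0 => x* = (y - b)/(2a)
x* = (-8.4661 + 12)/(2*1) = 1.767
f*(-8.4661) = (y-b)^2/(4a) = (-8.4661 + 12)^2/(4*1)
= 12.4884/4 = 3.1221


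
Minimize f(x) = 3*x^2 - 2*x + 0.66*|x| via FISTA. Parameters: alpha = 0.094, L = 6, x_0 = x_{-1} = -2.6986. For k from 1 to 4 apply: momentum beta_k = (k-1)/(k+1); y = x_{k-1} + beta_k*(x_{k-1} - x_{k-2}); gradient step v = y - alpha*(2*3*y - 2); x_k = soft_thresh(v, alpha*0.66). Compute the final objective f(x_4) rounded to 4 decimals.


FISTA on f(x) = 3*x^2 - 2*x + 0.66*|x|
L = 6, alpha = 0.094
Iteration 1: beta = 0.0, y = -2.6986 + 0.0*(-2.6986 + 2.6986) = -2.6986
  grad(y) = -18.1916, v = y - alpha*grad = -0.9886
  prox(v) = soft_thresh(-0.9886, 0.062) = -0.9265
Iteration 2: beta = 0.3333, y = -0.9265 + 0.3333*(-0.9265 + 2.6986) = -0.3359
  grad(y) = -4.0152, v = y - alpha*grad = 0.0416
  prox(v) = soft_thresh(0.0416, 0.062) = 0.0
Iteration 3: beta = 0.5, y = 0.0 + 0.5*(0.0 + 0.9265) = 0.4633
  grad(y) = 0.7796, v = y - alpha*grad = 0.39
  prox(v) = soft_thresh(0.39, 0.062) = 0.3279
Iteration 4: beta = 0.6, y = 0.3279 + 0.6*(0.3279 - 0.0) = 0.5247
  grad(y) = 1.1483, v = y - alpha*grad = 0.4168
  prox(v) = soft_thresh(0.4168, 0.062) = 0.3547
f(x_4) = 3*0.3547^2 - 2*0.3547 + 0.66*|0.3547| = -0.0978


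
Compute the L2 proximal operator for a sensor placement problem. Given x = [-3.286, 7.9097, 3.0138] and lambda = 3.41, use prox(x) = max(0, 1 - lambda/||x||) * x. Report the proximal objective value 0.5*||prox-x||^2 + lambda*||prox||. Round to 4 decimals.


Step 1: Compute ||x||.
||x|| = 9.0799
Step 2: Compute scaling factor.
scale = max(0, 1 - 3.41/9.0799) = 0.6244
Step 3: prox(x) = [-2.0519, 4.9392, 1.8819]
||prox(x)|| = 5.6699
Step 4: Proximal objective.
0.5*||prox-x||^2 = 5.8141
lambda*||prox|| = 19.3344
Total = 25.1483


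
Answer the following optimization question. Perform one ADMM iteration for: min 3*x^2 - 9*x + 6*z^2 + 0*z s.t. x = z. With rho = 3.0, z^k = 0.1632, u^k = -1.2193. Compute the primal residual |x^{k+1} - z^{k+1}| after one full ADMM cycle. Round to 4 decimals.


ADMM iteration with rho = 3.0, z^k = 0.1632, u^k = -1.2193
Step 1: x-update.
Minimize 3*x^2 - 9*x + (3.0/2)*(x - 0.1632 - 1.2193)^2
FOC: (2*3 + 3.0)*x = 9 + 3.0*(0.1632 + 1.2193)
x^{k+1} = 1.4608
Step 2: z-update.
Minimize 6*z^2 + 0*z + (3.0/2)*(1.4608 - z - 1.2193)^2
FOC: (2*6 + 3.0)*z = 0 + 3.0*(1.4608 - 1.2193)
z^{k+1} = 0.0483
Step 3: u-update.
u^{k+1} = -1.2193 + 1.4608 - 0.0483 = 0.1932
Step 4: Primal residual = |1.4608 - 0.0483| = 1.4125


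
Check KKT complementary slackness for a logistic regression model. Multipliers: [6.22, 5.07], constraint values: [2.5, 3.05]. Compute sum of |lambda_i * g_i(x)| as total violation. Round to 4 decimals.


KKT complementary slackness check:
lambda_1 * g_1 = 6.22 * 2.5 = 15.55
lambda_2 * g_2 = 5.07 * 3.05 = 15.4635
Total violation = 15.55 + 15.4635 = 31.0135


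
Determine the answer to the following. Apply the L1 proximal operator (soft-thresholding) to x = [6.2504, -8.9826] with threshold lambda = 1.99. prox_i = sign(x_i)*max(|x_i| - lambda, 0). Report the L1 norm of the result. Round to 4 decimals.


Soft-thresholding with lambda = 1.99:
prox(6.2504) = sign(6.2504)*max(|6.2504| - 1.99, 0) = 4.2604
prox(-8.9826) = sign(-8.9826)*max(|-8.9826| - 1.99, 0) = -6.9926
prox(x) = [4.2604, -6.9926]
||prox(x)||_1 = 4.2604 + 6.9926 = 11.253


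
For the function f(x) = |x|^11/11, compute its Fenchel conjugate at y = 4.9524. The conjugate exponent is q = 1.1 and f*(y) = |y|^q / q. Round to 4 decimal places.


The conjugate exponent q satisfies 1/p + 1/q = 1.
p = 11, so q = 11/(11 - 1) = 1.1
|y|^q = 4.9524^1.1 = 5.8116
f*(4.9524) = 5.8116 / 1.1 = 5.2833


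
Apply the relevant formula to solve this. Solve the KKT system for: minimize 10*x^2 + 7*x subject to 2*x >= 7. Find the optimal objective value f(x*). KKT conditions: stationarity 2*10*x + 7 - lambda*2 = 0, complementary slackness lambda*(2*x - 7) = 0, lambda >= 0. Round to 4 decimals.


Step 1: Try lambda = 0 (constraint inactive).
x_unc = -7/(2*10) = -0.35
Check: 2*-0.35 = -0.7 < 7 -- violated!
Step 2: Constraint must be active: 2*x = 7
x* = 7/2 = 3.5
lambda = (2*10*3.5 + 7)/2 = 38.5
Step 3: Compute optimal value.
f(x*) = 10*3.5^2 + 7*3.5 = 147.0


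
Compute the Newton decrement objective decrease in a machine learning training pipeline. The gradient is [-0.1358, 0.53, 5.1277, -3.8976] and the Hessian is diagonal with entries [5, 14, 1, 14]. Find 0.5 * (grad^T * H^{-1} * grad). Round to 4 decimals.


Step 1: H is diagonal, so H^(-1) * g = [-0.0272, 0.0379, 5.1277, -0.2784].
Step 2: g^T H^(-1) g = sum_i g_i^2 / H_ii
  = (-0.1358)^2/5 + (0.53)^2/14 + (5.1277)^2/1 + (-3.8976)^2/14
  = 0.0037 + 0.0201 + 26.2933 + 1.0851 = 27.4022
Step 3: Objective decrease = 0.5 * g^T H^(-1) g = 13.7011


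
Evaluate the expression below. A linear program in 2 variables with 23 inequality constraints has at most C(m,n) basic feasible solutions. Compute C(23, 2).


Each vertex corresponds to some choice of n active constraints out of m, so the number of vertices is at most C(m, n) = m! / (n!(m-n)!).
m = 23, n = 2
Numerator: 23 * 22
Denominator: 2! = 2
C(23, 2) = 253


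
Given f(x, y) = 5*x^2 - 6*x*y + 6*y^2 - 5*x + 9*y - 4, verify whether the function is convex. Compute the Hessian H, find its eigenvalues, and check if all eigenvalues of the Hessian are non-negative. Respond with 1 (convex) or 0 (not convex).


The Hessian of f(x,y) = 5*x^2 - 6*x*y + 6*y^2 - 5*x + 9*y - 4 is:
H = [[10, -6], [-6, 12]]
Trace = 10 + 12 = 22
Determinant = 10*12 - (-6)^2 = 84
Discriminant = (22)^2 - 4*84 = 148.0
Eigenvalues: lambda_1 = 4.9172, lambda_2 = 17.0828
The function is convex.

1


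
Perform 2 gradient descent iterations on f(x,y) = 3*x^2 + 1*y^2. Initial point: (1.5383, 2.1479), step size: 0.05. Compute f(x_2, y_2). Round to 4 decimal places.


Gradient descent on f(x,y) = 3*x^2 + 1*y^2.
Starting point: (1.5383, 2.1479), alpha = 0.05
Step 1: grad_x = 2*3*1.5383 = 9.2298, grad_y = 2*1*2.1479 = 4.2958
  x_1 = 1.5383 - 0.05*9.2298 = 1.0768
  y_1 = 2.1479 - 0.05*4.2958 = 1.9331
Step 2: grad_x = 2*3*1.0768 = 6.4609, grad_y = 2*1*1.9331 = 3.8662
  x_2 = 1.0768 - 0.05*6.4609 = 0.7538
  y_2 = 1.9331 - 0.05*3.8662 = 1.7398
f(0.7538, 1.7398) = 3*0.7538^2 + 1*1.7398^2 = 4.7314


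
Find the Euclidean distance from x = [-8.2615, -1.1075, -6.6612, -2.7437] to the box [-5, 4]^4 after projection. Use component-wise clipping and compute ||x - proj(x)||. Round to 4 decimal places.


Project each component onto [-5, 4].
clip(-8.2615) = -5.0, clip(-1.1075) = -1.1075, clip(-6.6612) = -5.0, clip(-2.7437) = -2.7437
Projection = [-5.0, -1.1075, -5.0, -2.7437]
Squared diffs: [10.6374, 0.0, 2.7596, 0.0]
Distance = sqrt(13.397) = 3.6602


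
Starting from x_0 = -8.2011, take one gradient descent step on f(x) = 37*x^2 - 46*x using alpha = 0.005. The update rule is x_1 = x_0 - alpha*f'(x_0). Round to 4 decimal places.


We compute the gradient at x_0 and apply the update.
f'(x) = 74*x - 46
f'(-8.2011) = 74*-8.2011 - 46 = -652.8814
x_1 = -8.2011 - 0.005*-652.8814 = -4.9367
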